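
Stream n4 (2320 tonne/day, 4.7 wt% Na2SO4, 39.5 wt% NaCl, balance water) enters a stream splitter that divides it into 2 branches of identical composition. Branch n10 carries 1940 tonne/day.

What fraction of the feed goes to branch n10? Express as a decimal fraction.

Fraction to n10 = 1940/2320 = 0.8362.

0.836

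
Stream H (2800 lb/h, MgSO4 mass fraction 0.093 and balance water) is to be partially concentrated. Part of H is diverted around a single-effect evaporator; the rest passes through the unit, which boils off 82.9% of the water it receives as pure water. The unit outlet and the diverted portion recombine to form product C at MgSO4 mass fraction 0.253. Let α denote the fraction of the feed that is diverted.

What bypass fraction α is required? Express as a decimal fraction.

All 2800×0.093 = 260.4 lb/h of MgSO4 reaches C, so C = 260.4/0.253 = 1029.2 lb/h and vapour = 1770.8 lb/h.
The evaporator receives (1−α)·2800 of feed at 0.907 water and removes 0.829 of that water:
0.829×0.907×(1−α)×2800 = 1770.8
(1−α) = 1770.8/2105.3 = 0.8411;  α = 0.1589.

0.159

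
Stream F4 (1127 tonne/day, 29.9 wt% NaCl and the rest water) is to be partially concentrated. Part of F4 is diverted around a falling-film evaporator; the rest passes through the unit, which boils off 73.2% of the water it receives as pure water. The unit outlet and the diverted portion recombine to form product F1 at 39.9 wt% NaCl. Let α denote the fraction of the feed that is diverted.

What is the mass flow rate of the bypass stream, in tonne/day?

576.5 tonne/day

All 1127×0.299 = 336.97 tonne/day of NaCl reaches F1, so F1 = 336.97/0.399 = 844.54 tonne/day and vapour = 282.46 tonne/day.
The evaporator receives (1−α)·1127 of feed at 0.701 water and removes 0.732 of that water:
0.732×0.701×(1−α)×1127 = 282.46
(1−α) = 282.46/578.3 = 0.4884;  α = 0.5116.
Bypass flow = 0.5116×1127 = 576.54 tonne/day.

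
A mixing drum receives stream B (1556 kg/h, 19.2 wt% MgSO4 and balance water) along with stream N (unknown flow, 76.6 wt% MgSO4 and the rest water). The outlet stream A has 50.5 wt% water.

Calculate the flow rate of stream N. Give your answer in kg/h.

Let N be the unknown flow. Total out = 1556 + N.
water balance: 1257.2 + 0.234·N = 0.505·(1556 + N)
(0.234 − 0.505)·N = 0.505×1556 − 1257.2 = -471.47
N = -471.47 / -0.271 = 1739.7 kg/h

1740 kg/h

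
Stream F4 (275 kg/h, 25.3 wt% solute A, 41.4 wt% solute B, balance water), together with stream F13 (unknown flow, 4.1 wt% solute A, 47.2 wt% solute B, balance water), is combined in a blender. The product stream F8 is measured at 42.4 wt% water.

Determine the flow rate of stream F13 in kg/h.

397.2 kg/h

Let F13 be the unknown flow. Total out = 275 + F13.
water balance: 91.575 + 0.487·F13 = 0.424·(275 + F13)
(0.487 − 0.424)·F13 = 0.424×275 − 91.575 = 25.025
F13 = 25.025 / 0.063 = 397.22 kg/h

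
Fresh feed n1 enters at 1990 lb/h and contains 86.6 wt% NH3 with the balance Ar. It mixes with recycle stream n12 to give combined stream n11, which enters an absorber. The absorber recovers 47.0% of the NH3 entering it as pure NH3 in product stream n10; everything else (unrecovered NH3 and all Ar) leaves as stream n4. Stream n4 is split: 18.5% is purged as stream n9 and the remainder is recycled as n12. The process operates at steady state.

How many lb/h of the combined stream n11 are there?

Ar enters only via n1 and leaves only via the purge: 1990×0.134 = 0.185×(Ar in n4), and the absorber passes all Ar, so Ar in n11 = Ar in n4 = 1441.4 lb/h.
NH3 in n11: m_A = 1990×0.866 + (1−0.185)·(1−0.470)·m_A, so m_A = 1723.3/0.5680 = 3033.8 lb/h.
n11 = 3033.8 + 1441.4 = 4475.2 lb/h.

4475 lb/h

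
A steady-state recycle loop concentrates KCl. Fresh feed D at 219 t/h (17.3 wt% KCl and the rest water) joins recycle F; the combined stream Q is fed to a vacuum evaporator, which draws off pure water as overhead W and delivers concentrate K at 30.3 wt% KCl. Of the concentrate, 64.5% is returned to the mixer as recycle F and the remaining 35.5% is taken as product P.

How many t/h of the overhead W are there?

93.96 t/h

Overall KCl balance (none leaves overhead): KCl in fresh feed = KCl in product, i.e. 219×0.173 = (1−0.645)·K·0.303.
K = 37.887/(0.303×0.355) = 352.22 t/h.
Recycle F = 0.645×352.22 = 227.18 t/h.
Combined feed Q = 219 + 227.18 = 446.18 t/h.
Overhead W = Q − K = 446.18 − 352.22 = 93.96 t/h.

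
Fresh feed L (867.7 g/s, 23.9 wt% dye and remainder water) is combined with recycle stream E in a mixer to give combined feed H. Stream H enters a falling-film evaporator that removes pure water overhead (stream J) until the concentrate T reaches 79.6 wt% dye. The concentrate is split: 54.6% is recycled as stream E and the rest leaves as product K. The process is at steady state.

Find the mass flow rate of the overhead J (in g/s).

Overall dye balance (none leaves overhead): dye in fresh feed = dye in product, i.e. 867.7×0.239 = (1−0.546)·T·0.796.
T = 207.38/(0.796×0.454) = 573.85 g/s.
Recycle E = 0.546×573.85 = 313.32 g/s.
Combined feed H = 867.7 + 313.32 = 1181 g/s.
Overhead J = H − T = 1181 − 573.85 = 607.17 g/s.

607.2 g/s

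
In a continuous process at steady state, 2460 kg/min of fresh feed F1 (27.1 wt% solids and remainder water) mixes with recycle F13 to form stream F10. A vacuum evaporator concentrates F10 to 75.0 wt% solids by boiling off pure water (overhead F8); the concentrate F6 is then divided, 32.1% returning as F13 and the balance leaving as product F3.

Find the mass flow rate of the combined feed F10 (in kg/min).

2880 kg/min

Overall solids balance (none leaves overhead): solids in fresh feed = solids in product, i.e. 2460×0.271 = (1−0.321)·F6·0.750.
F6 = 666.66/(0.750×0.679) = 1309.1 kg/min.
Recycle F13 = 0.321×1309.1 = 420.22 kg/min.
Combined feed F10 = 2460 + 420.22 = 2880.2 kg/min.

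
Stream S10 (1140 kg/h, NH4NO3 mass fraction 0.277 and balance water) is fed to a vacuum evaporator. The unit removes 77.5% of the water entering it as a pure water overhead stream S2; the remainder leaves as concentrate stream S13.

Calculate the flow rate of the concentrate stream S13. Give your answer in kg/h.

501.2 kg/h

water entering = 1140×0.723 = 824.22 kg/h; overhead removed = 0.775×824.22 = 638.77 kg/h.
Concentrate = 1140 − 638.77 = 501.23 kg/h.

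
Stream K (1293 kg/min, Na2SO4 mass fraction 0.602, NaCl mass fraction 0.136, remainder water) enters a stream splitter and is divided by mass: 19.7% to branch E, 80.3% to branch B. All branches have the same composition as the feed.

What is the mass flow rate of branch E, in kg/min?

Branch E flow = 0.197×1293 = 254.72 kg/min.

254.7 kg/min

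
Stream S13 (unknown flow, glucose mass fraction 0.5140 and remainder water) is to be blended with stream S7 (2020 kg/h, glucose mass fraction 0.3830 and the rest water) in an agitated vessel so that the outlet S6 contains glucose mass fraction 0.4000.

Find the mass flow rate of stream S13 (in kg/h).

Let S13 be the unknown flow. Total out = 2020 + S13.
glucose balance: 773.66 + 0.514·S13 = 0.400·(2020 + S13)
(0.514 − 0.400)·S13 = 0.400×2020 − 773.66 = 34.34
S13 = 34.34 / 0.114 = 301.23 kg/h

301.2 kg/h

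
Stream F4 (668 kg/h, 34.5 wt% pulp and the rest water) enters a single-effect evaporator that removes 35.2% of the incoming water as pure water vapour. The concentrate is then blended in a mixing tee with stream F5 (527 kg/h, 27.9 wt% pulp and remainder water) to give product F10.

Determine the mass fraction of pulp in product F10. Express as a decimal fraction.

0.363

Vapour removed = 0.352×0.655×668 = 154.01 kg/h; concentrate = 513.99 kg/h.
pulp reaching the mixer = 230.46 (from concentrate) + 527×0.279 = 377.49 kg/h.
Product flow = 513.99 + 527 = 1041 kg/h; pulp fraction = 0.363.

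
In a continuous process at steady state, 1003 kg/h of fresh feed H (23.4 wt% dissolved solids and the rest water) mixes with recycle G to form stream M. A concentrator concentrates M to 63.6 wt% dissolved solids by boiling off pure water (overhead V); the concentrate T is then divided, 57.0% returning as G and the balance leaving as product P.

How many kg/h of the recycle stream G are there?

Overall dissolved solids balance (none leaves overhead): dissolved solids in fresh feed = dissolved solids in product, i.e. 1003×0.234 = (1−0.570)·T·0.636.
T = 234.7/(0.636×0.430) = 858.21 kg/h.
Recycle G = 0.570×858.21 = 489.18 kg/h.

489.2 kg/h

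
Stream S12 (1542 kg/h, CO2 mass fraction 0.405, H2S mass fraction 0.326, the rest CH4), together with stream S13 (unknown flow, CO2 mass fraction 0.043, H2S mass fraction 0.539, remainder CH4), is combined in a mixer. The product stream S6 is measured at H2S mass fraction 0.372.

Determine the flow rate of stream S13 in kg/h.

424.7 kg/h

Let S13 be the unknown flow. Total out = 1542 + S13.
H2S balance: 502.69 + 0.539·S13 = 0.372·(1542 + S13)
(0.539 − 0.372)·S13 = 0.372×1542 − 502.69 = 70.932
S13 = 70.932 / 0.167 = 424.74 kg/h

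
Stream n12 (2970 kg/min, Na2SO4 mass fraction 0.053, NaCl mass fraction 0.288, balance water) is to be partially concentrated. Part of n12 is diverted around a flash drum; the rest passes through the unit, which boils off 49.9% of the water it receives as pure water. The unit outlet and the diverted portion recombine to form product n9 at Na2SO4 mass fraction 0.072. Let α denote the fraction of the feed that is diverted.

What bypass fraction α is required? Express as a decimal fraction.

0.198

All 2970×0.053 = 157.41 kg/min of Na2SO4 reaches n9, so n9 = 157.41/0.072 = 2186.2 kg/min and vapour = 783.75 kg/min.
The evaporator receives (1−α)·2970 of feed at 0.659 water and removes 0.499 of that water:
0.499×0.659×(1−α)×2970 = 783.75
(1−α) = 783.75/976.66 = 0.8025;  α = 0.1975.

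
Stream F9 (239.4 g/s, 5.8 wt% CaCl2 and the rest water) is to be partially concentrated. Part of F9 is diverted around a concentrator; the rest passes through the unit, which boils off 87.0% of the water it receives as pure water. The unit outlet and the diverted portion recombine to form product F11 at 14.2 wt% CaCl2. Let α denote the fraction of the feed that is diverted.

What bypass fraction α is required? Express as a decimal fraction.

0.278

All 239.4×0.058 = 13.885 g/s of CaCl2 reaches F11, so F11 = 13.885/0.142 = 97.783 g/s and vapour = 141.62 g/s.
The evaporator receives (1−α)·239.4 of feed at 0.942 water and removes 0.870 of that water:
0.870×0.942×(1−α)×239.4 = 141.62
(1−α) = 141.62/196.2 = 0.7218;  α = 0.2782.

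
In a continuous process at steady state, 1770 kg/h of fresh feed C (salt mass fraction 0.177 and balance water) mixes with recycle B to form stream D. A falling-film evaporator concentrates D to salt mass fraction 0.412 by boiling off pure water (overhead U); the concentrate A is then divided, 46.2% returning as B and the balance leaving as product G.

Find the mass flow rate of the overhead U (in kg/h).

Overall salt balance (none leaves overhead): salt in fresh feed = salt in product, i.e. 1770×0.177 = (1−0.462)·A·0.412.
A = 313.29/(0.412×0.538) = 1413.4 kg/h.
Recycle B = 0.462×1413.4 = 652.99 kg/h.
Combined feed D = 1770 + 652.99 = 2423 kg/h.
Overhead U = D − A = 2423 − 1413.4 = 1009.6 kg/h.

1010 kg/h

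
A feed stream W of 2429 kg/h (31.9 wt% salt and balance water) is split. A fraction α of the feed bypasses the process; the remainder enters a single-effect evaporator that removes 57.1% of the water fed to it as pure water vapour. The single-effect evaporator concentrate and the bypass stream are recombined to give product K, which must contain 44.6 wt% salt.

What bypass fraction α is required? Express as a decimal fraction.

All 2429×0.319 = 774.85 kg/h of salt reaches K, so K = 774.85/0.446 = 1737.3 kg/h and vapour = 691.67 kg/h.
The evaporator receives (1−α)·2429 of feed at 0.681 water and removes 0.571 of that water:
0.571×0.681×(1−α)×2429 = 691.67
(1−α) = 691.67/944.52 = 0.7323;  α = 0.2677.

0.268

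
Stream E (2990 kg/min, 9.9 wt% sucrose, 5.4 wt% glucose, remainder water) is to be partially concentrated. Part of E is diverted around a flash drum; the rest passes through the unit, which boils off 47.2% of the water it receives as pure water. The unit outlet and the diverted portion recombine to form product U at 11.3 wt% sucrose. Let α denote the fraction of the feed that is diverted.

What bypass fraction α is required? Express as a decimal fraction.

All 2990×0.099 = 296.01 kg/min of sucrose reaches U, so U = 296.01/0.113 = 2619.6 kg/min and vapour = 370.44 kg/min.
The evaporator receives (1−α)·2990 of feed at 0.847 water and removes 0.472 of that water:
0.472×0.847×(1−α)×2990 = 370.44
(1−α) = 370.44/1195.4 = 0.3099;  α = 0.6901.

0.690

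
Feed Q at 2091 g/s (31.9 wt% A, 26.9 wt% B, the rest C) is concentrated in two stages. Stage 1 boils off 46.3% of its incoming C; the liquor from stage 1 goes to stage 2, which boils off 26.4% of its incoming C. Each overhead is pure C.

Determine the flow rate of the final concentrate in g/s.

C in feed = 2091×0.412 = 861.49 g/s.
After stage 1: C left = (1−0.463)×861.49 = 462.62; stream total = 1692.1 g/s.
After stage 2: C left = (1−0.264)×462.62 = 340.49; final concentrate = 1570 g/s.

1570 g/s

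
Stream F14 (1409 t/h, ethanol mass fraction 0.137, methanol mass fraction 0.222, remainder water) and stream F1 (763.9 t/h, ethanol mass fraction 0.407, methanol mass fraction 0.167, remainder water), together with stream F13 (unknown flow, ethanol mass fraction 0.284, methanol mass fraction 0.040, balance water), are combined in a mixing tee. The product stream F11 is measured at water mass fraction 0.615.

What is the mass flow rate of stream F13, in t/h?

1766 t/h

Let F13 be the unknown flow. Total out = 2172.9 + F13.
water balance: 1228.6 + 0.676·F13 = 0.615·(2172.9 + F13)
(0.676 − 0.615)·F13 = 0.615×2172.9 − 1228.6 = 107.74
F13 = 107.74 / 0.061 = 1766.3 t/h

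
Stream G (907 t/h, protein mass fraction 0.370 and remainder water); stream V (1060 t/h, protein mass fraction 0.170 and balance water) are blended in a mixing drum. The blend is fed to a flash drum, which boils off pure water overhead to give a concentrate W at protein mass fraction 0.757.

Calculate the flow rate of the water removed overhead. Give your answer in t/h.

protein entering = 907×0.370 + 1060×0.170 = 515.79 t/h.
All protein reports to W, so W = 515.79/0.757 = 681.36 t/h.
Total feed = 1967 t/h; overhead = 1967 − 681.36 = 1285.6 t/h.

1286 t/h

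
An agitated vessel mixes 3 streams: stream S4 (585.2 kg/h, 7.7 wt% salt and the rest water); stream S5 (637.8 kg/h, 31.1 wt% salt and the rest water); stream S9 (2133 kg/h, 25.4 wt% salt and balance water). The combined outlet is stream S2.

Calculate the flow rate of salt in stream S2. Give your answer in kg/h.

salt out = salt in = 585.2×0.077 + 637.8×0.311 + 2133×0.254 = 785.2 kg/h.

785.2 kg/h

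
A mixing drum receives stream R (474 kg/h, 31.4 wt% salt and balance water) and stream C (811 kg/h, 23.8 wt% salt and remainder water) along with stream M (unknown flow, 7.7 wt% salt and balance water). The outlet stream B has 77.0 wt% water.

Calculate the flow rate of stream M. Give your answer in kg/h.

Let M be the unknown flow. Total out = 1285 + M.
water balance: 943.15 + 0.923·M = 0.770·(1285 + M)
(0.923 − 0.770)·M = 0.770×1285 − 943.15 = 46.304
M = 46.304 / 0.153 = 302.64 kg/h

302.6 kg/h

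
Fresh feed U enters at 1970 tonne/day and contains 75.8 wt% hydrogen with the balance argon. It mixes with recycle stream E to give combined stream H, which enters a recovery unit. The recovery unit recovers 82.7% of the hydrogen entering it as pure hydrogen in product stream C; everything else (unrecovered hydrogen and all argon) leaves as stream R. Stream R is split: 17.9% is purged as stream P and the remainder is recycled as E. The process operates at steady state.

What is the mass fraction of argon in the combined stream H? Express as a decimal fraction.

0.6048

argon enters only via U and leaves only via the purge: 1970×0.242 = 0.179×(argon in R), and the recovery unit passes all argon, so argon in H = argon in R = 2663.4 tonne/day.
hydrogen in H: m_A = 1970×0.758 + (1−0.179)·(1−0.827)·m_A, so m_A = 1493.3/0.8580 = 1740.5 tonne/day.
H = 1740.5 + 2663.4 = 4403.8 tonne/day.
argon fraction in H = 2663.4/4403.8 = 0.6048.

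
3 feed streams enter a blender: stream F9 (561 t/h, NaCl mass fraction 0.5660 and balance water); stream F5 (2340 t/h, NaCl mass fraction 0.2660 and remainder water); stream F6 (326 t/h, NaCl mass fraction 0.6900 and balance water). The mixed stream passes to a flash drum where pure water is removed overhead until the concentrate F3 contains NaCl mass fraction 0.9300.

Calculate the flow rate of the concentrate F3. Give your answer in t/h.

NaCl entering = 561×0.566 + 2340×0.266 + 326×0.690 = 1164.9 t/h.
All NaCl reports to F3, so F3 = 1164.9/0.930 = 1252.6 t/h.

1253 t/h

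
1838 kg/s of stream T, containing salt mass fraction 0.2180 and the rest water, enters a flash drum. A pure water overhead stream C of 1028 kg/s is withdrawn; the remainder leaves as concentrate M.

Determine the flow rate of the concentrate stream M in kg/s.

810 kg/s

Concentrate = 1838 − 1028 = 810 kg/s.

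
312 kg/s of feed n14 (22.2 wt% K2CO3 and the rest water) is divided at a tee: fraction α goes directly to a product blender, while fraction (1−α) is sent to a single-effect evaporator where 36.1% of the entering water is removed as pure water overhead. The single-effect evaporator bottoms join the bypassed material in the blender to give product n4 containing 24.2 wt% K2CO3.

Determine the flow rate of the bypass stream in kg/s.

220.2 kg/s

All 312×0.222 = 69.264 kg/s of K2CO3 reaches n4, so n4 = 69.264/0.242 = 286.21 kg/s and vapour = 25.785 kg/s.
The evaporator receives (1−α)·312 of feed at 0.778 water and removes 0.361 of that water:
0.361×0.778×(1−α)×312 = 25.785
(1−α) = 25.785/87.628 = 0.2943;  α = 0.7057.
Bypass flow = 0.7057×312 = 220.19 kg/s.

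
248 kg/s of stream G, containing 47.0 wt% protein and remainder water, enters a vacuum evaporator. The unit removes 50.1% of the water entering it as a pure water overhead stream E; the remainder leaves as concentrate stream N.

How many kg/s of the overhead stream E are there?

water entering = 248×0.530 = 131.44 kg/s; overhead removed = 0.501×131.44 = 65.851 kg/s.

65.85 kg/s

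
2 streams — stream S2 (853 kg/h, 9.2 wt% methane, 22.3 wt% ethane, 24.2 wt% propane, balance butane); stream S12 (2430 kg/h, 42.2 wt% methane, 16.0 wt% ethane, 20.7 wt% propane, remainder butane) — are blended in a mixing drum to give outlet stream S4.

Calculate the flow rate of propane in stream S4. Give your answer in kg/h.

propane out = propane in = 853×0.242 + 2430×0.207 = 709.44 kg/h.

709.4 kg/h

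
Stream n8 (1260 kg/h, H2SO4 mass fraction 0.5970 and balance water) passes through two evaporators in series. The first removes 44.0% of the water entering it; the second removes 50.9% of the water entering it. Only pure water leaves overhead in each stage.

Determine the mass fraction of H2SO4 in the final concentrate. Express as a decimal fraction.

water in feed = 1260×0.403 = 507.78 kg/h.
After stage 1: water left = (1−0.440)×507.78 = 284.36; stream total = 1036.6 kg/h.
After stage 2: water left = (1−0.509)×284.36 = 139.62; final concentrate = 891.84 kg/h.
H2SO4 fraction = 752.22/891.84 = 0.8434.

0.8434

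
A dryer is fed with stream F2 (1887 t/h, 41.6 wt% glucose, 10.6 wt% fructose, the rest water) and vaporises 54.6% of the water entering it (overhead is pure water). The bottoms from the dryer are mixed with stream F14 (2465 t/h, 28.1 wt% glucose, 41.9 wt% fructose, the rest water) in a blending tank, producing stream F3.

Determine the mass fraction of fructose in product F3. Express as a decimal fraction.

0.319

Vapour removed = 0.546×0.478×1887 = 492.48 t/h; concentrate = 1394.5 t/h.
fructose reaching the mixer = 200.02 (from concentrate) + 2465×0.419 = 1232.9 t/h.
Product flow = 1394.5 + 2465 = 3859.5 t/h; fructose fraction = 0.319.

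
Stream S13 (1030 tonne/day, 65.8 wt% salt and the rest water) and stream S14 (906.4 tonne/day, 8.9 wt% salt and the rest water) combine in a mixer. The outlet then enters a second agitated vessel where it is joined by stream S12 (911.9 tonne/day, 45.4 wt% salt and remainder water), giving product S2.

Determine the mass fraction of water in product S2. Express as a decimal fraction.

Overall, product flow = 2848.3 tonne/day.
water in = 1030×0.342 + 906.4×0.911 + 911.9×0.546 = 1675.9 tonne/day.
water fraction in S2 = 0.588.

0.588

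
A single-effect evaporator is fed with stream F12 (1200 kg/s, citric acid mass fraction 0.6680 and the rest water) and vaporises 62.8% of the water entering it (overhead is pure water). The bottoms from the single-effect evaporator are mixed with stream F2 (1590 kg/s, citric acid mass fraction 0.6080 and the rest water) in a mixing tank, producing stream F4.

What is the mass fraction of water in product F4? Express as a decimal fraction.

Vapour removed = 0.628×0.332×1200 = 250.2 kg/s; concentrate = 949.8 kg/s.
water reaching the mixer = 148.2 (from concentrate) + 1590×0.392 = 771.48 kg/s.
Product flow = 949.8 + 1590 = 2539.8 kg/s; water fraction = 0.3038.

0.3038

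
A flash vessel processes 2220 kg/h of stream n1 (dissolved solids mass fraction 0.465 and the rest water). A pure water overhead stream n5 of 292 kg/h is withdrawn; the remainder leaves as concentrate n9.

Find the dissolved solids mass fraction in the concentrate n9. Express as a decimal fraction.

dissolved solids is not removed: 2220×0.465 = 1032.3 kg/h of dissolved solids enters n9.
Concentrate = 2220 − 292 = 1928 kg/h.
Mass fraction = 1032.3/1928 = 0.535.

0.535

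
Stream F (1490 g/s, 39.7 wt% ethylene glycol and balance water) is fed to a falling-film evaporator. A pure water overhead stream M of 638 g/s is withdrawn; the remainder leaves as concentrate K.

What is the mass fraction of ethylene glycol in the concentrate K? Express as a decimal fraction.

0.6943

ethylene glycol is not removed: 1490×0.397 = 591.53 g/s of ethylene glycol enters K.
Concentrate = 1490 − 638 = 852 g/s.
Mass fraction = 591.53/852 = 0.6943.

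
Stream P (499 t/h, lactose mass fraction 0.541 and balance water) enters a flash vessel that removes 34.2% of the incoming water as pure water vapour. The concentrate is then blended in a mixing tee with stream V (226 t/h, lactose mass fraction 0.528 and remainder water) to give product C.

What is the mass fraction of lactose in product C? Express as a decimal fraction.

0.602

Vapour removed = 0.342×0.459×499 = 78.332 t/h; concentrate = 420.67 t/h.
lactose reaching the mixer = 269.96 (from concentrate) + 226×0.528 = 389.29 t/h.
Product flow = 420.67 + 226 = 646.67 t/h; lactose fraction = 0.602.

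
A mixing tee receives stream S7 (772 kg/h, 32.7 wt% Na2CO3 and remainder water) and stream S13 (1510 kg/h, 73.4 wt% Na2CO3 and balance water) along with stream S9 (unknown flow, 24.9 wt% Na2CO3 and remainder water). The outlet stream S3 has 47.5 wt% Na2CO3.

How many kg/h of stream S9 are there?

Let S9 be the unknown flow. Total out = 2282 + S9.
Na2CO3 balance: 1360.8 + 0.249·S9 = 0.475·(2282 + S9)
(0.249 − 0.475)·S9 = 0.475×2282 − 1360.8 = -276.83
S9 = -276.83 / -0.226 = 1224.9 kg/h

1225 kg/h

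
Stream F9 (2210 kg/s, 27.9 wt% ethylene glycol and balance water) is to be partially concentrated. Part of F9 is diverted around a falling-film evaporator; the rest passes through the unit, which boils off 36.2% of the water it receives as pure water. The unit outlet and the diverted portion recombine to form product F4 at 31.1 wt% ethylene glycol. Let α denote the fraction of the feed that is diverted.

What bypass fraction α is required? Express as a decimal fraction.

All 2210×0.279 = 616.59 kg/s of ethylene glycol reaches F4, so F4 = 616.59/0.311 = 1982.6 kg/s and vapour = 227.4 kg/s.
The evaporator receives (1−α)·2210 of feed at 0.721 water and removes 0.362 of that water:
0.362×0.721×(1−α)×2210 = 227.4
(1−α) = 227.4/576.81 = 0.3942;  α = 0.6058.

0.606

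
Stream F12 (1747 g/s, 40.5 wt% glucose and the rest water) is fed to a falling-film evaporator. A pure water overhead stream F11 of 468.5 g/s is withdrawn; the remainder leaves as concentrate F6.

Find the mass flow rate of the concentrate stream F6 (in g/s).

1278 g/s

Concentrate = 1747 − 468.5 = 1278.5 g/s.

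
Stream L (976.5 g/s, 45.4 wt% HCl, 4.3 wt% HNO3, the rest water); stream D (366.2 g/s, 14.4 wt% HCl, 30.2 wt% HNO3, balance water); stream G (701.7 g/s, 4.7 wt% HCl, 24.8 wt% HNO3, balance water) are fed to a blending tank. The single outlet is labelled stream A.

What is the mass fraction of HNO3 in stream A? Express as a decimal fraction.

Total flow out = 976.5 + 366.2 + 701.7 = 2044.4 g/s.
HNO3 in = 976.5×0.043 + 366.2×0.302 + 701.7×0.248 = 326.6 g/s.
HNO3 mass fraction in A = 326.6/2044.4 = 0.160.

0.160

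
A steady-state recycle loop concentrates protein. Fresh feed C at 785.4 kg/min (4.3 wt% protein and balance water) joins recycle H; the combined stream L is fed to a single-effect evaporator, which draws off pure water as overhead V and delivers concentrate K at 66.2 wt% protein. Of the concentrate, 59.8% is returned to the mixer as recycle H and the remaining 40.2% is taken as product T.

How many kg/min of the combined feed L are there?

Overall protein balance (none leaves overhead): protein in fresh feed = protein in product, i.e. 785.4×0.043 = (1−0.598)·K·0.662.
K = 33.772/(0.662×0.402) = 126.9 kg/min.
Recycle H = 0.598×126.9 = 75.889 kg/min.
Combined feed L = 785.4 + 75.889 = 861.29 kg/min.

861.3 kg/min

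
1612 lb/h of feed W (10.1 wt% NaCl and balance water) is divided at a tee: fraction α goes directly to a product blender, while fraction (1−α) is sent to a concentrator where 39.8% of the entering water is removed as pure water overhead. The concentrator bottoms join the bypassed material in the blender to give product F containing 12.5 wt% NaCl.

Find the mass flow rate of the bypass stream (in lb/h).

All 1612×0.101 = 162.81 lb/h of NaCl reaches F, so F = 162.81/0.125 = 1302.5 lb/h and vapour = 309.5 lb/h.
The evaporator receives (1−α)·1612 of feed at 0.899 water and removes 0.398 of that water:
0.398×0.899×(1−α)×1612 = 309.5
(1−α) = 309.5/576.78 = 0.5366;  α = 0.4634.
Bypass flow = 0.4634×1612 = 746.99 lb/h.

747 lb/h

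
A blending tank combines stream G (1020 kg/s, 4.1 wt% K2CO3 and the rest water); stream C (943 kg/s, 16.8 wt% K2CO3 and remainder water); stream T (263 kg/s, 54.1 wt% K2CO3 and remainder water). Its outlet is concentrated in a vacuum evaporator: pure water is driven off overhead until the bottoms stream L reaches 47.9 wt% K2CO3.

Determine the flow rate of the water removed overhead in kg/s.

1511 kg/s

K2CO3 entering = 1020×0.041 + 943×0.168 + 263×0.541 = 342.53 kg/s.
All K2CO3 reports to L, so L = 342.53/0.479 = 715.09 kg/s.
Total feed = 2226 kg/s; overhead = 2226 − 715.09 = 1510.9 kg/s.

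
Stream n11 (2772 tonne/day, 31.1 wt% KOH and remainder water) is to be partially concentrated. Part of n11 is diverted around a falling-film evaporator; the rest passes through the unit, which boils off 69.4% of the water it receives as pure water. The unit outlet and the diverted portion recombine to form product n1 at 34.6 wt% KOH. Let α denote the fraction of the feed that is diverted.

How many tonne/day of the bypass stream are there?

2186 tonne/day

All 2772×0.311 = 862.09 tonne/day of KOH reaches n1, so n1 = 862.09/0.346 = 2491.6 tonne/day and vapour = 280.4 tonne/day.
The evaporator receives (1−α)·2772 of feed at 0.689 water and removes 0.694 of that water:
0.694×0.689×(1−α)×2772 = 280.4
(1−α) = 280.4/1325.5 = 0.2116;  α = 0.7884.
Bypass flow = 0.7884×2772 = 2185.6 tonne/day.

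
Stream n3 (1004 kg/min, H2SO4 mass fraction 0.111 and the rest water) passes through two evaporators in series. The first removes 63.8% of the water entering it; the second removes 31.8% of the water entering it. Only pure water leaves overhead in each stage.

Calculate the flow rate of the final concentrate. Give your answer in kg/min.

331.8 kg/min

water in feed = 1004×0.889 = 892.56 kg/min.
After stage 1: water left = (1−0.638)×892.56 = 323.11; stream total = 434.55 kg/min.
After stage 2: water left = (1−0.318)×323.11 = 220.36; final concentrate = 331.8 kg/min.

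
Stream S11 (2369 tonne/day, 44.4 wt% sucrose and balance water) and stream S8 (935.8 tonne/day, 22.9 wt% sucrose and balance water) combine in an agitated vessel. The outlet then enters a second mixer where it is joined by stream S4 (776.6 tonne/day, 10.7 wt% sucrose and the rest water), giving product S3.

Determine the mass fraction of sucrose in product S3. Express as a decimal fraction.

0.331

Overall, product flow = 4081.4 tonne/day.
sucrose in = 2369×0.444 + 935.8×0.229 + 776.6×0.107 = 1349.2 tonne/day.
sucrose fraction in S3 = 0.331.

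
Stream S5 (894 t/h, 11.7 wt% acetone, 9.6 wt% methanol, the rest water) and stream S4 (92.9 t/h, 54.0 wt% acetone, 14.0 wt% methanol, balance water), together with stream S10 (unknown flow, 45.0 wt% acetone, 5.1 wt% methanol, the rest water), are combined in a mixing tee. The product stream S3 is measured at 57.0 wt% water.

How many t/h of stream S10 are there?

2405 t/h

Let S10 be the unknown flow. Total out = 986.9 + S10.
water balance: 733.31 + 0.499·S10 = 0.570·(986.9 + S10)
(0.499 − 0.570)·S10 = 0.570×986.9 − 733.31 = -170.77
S10 = -170.77 / -0.071 = 2405.3 t/h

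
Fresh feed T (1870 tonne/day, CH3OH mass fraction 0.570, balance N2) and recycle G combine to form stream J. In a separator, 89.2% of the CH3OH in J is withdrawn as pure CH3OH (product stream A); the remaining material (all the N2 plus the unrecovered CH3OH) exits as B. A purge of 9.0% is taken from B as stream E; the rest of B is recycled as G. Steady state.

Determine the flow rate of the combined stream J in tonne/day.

10120 tonne/day

N2 enters only via T and leaves only via the purge: 1870×0.430 = 0.090×(N2 in B), and the separator passes all N2, so N2 in J = N2 in B = 8934.4 tonne/day.
CH3OH in J: m_A = 1870×0.570 + (1−0.090)·(1−0.892)·m_A, so m_A = 1065.9/0.9017 = 1182.1 tonne/day.
J = 1182.1 + 8934.4 = 10117 tonne/day.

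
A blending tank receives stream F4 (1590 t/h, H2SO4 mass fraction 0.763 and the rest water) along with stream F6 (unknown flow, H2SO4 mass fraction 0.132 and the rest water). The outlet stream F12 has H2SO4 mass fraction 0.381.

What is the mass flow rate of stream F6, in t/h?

Let F6 be the unknown flow. Total out = 1590 + F6.
H2SO4 balance: 1213.2 + 0.132·F6 = 0.381·(1590 + F6)
(0.132 − 0.381)·F6 = 0.381×1590 − 1213.2 = -607.38
F6 = -607.38 / -0.249 = 2439.3 t/h

2439 t/h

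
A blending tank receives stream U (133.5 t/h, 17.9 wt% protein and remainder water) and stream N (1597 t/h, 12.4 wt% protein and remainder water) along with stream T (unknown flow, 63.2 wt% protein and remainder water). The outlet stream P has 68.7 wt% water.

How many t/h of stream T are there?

Let T be the unknown flow. Total out = 1730.5 + T.
water balance: 1508.6 + 0.368·T = 0.687·(1730.5 + T)
(0.368 − 0.687)·T = 0.687×1730.5 − 1508.6 = -319.72
T = -319.72 / -0.319 = 1002.3 t/h

1002 t/h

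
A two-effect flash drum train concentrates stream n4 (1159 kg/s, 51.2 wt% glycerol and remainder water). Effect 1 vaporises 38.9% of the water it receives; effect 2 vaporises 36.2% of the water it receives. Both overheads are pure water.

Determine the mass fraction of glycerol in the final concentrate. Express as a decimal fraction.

water in feed = 1159×0.488 = 565.59 kg/s.
After stage 1: water left = (1−0.389)×565.59 = 345.58; stream total = 938.98 kg/s.
After stage 2: water left = (1−0.362)×345.58 = 220.48; final concentrate = 813.89 kg/s.
glycerol fraction = 593.41/813.89 = 0.7291.

0.7291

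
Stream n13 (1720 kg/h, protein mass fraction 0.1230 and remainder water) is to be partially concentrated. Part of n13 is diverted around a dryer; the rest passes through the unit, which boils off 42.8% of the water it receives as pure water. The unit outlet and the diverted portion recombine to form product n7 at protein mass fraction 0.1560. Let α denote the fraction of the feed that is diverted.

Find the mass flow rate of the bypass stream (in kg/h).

All 1720×0.123 = 211.56 kg/h of protein reaches n7, so n7 = 211.56/0.156 = 1356.2 kg/h and vapour = 363.85 kg/h.
The evaporator receives (1−α)·1720 of feed at 0.877 water and removes 0.428 of that water:
0.428×0.877×(1−α)×1720 = 363.85
(1−α) = 363.85/645.61 = 0.5636;  α = 0.4364.
Bypass flow = 0.4364×1720 = 750.66 kg/h.

750.7 kg/h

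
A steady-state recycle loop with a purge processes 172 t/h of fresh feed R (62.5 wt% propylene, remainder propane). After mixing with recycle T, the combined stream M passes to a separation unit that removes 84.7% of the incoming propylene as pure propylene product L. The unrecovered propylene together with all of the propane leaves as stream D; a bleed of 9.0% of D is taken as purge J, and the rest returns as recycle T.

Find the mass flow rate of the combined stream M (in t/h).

propane enters only via R and leaves only via the purge: 172×0.375 = 0.090×(propane in D), and the separation unit passes all propane, so propane in M = propane in D = 716.67 t/h.
propylene in M: m_A = 172×0.625 + (1−0.090)·(1−0.847)·m_A, so m_A = 107.5/0.8608 = 124.89 t/h.
M = 124.89 + 716.67 = 841.55 t/h.

841.6 t/h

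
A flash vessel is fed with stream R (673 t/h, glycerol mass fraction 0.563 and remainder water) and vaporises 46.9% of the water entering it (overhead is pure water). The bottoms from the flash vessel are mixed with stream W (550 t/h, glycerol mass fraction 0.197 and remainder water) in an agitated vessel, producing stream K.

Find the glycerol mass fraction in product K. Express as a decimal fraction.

Vapour removed = 0.469×0.437×673 = 137.93 t/h; concentrate = 535.07 t/h.
glycerol reaching the mixer = 378.9 (from concentrate) + 550×0.197 = 487.25 t/h.
Product flow = 535.07 + 550 = 1085.1 t/h; glycerol fraction = 0.449.

0.449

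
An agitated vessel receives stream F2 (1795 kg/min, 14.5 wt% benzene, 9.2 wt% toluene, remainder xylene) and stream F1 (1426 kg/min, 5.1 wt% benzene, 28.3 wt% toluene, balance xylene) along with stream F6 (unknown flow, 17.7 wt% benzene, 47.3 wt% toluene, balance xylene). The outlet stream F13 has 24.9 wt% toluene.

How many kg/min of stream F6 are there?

1042 kg/min

Let F6 be the unknown flow. Total out = 3221 + F6.
toluene balance: 568.7 + 0.473·F6 = 0.249·(3221 + F6)
(0.473 − 0.249)·F6 = 0.249×3221 − 568.7 = 233.33
F6 = 233.33 / 0.224 = 1041.7 kg/min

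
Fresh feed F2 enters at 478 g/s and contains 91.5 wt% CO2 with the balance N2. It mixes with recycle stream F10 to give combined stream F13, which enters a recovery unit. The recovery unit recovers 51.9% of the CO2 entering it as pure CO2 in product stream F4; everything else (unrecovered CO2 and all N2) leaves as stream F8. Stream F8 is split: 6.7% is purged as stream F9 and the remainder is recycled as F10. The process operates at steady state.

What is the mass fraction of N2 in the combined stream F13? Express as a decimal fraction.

N2 enters only via F2 and leaves only via the purge: 478×0.085 = 0.067×(N2 in F8), and the recovery unit passes all N2, so N2 in F13 = N2 in F8 = 606.42 g/s.
CO2 in F13: m_A = 478×0.915 + (1−0.067)·(1−0.519)·m_A, so m_A = 437.37/0.5512 = 793.45 g/s.
F13 = 793.45 + 606.42 = 1399.9 g/s.
N2 fraction in F13 = 606.42/1399.9 = 0.4332.

0.4332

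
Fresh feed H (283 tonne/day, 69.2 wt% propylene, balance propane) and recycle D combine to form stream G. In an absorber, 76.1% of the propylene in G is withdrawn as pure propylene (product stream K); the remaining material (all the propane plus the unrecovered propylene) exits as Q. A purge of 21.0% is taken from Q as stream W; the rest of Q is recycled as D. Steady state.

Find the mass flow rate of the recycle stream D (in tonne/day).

373.5 tonne/day

propane enters only via H and leaves only via the purge: 283×0.308 = 0.210×(propane in Q), and the absorber passes all propane, so propane in G = propane in Q = 415.07 tonne/day.
propylene in G: m_A = 283×0.692 + (1−0.210)·(1−0.761)·m_A, so m_A = 195.84/0.8112 = 241.42 tonne/day.
Q = (1−0.761)×241.42 + 415.07 = 472.77 tonne/day.
Recycle D = (1−0.210)×472.77 = 373.48 tonne/day.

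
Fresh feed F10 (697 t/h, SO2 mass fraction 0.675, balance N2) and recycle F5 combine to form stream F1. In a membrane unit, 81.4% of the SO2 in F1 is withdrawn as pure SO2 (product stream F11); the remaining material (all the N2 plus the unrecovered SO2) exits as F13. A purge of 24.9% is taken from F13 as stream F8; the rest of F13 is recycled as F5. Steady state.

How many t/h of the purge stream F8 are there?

N2 enters only via F10 and leaves only via the purge: 697×0.325 = 0.249×(N2 in F13), and the membrane unit passes all N2, so N2 in F1 = N2 in F13 = 909.74 t/h.
SO2 in F1: m_A = 697×0.675 + (1−0.249)·(1−0.814)·m_A, so m_A = 470.48/0.8603 = 546.86 t/h.
F13 = (1−0.814)×546.86 + 909.74 = 1011.5 t/h.
Purge F8 = 0.249×1011.5 = 251.85 t/h.

251.9 t/h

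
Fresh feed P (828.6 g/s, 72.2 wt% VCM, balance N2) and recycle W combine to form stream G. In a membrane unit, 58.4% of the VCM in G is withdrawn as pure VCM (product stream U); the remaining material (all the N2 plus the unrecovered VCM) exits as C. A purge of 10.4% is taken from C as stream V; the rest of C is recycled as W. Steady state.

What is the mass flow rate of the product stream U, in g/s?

557 g/s

VCM in G: m_A = 828.6×0.722 + (1−0.104)·(1−0.584)·m_A, so m_A = 598.25/0.6273 = 953.74 g/s.
Product U = 0.584×953.74 = 556.99 g/s.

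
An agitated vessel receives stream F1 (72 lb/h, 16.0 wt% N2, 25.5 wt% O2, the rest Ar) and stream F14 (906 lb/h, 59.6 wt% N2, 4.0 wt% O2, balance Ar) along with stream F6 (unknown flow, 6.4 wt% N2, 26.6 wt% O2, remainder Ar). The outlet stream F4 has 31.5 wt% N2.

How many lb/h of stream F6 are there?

Let F6 be the unknown flow. Total out = 978 + F6.
N2 balance: 551.5 + 0.064·F6 = 0.315·(978 + F6)
(0.064 − 0.315)·F6 = 0.315×978 − 551.5 = -243.43
F6 = -243.43 / -0.251 = 969.82 lb/h

969.8 lb/h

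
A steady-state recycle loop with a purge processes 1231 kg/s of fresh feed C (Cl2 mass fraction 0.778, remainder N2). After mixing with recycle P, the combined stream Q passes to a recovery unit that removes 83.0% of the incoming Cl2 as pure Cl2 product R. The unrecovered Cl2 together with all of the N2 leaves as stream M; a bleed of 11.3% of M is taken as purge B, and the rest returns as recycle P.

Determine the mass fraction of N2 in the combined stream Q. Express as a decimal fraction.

N2 enters only via C and leaves only via the purge: 1231×0.222 = 0.113×(N2 in M), and the recovery unit passes all N2, so N2 in Q = N2 in M = 2418.4 kg/s.
Cl2 in Q: m_A = 1231×0.778 + (1−0.113)·(1−0.830)·m_A, so m_A = 957.72/0.8492 = 1127.8 kg/s.
Q = 1127.8 + 2418.4 = 3546.2 kg/s.
N2 fraction in Q = 2418.4/3546.2 = 0.682.

0.682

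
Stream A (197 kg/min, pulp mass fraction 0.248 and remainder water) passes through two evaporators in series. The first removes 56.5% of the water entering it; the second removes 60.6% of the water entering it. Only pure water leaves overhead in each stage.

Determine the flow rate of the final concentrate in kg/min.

74.25 kg/min

water in feed = 197×0.752 = 148.14 kg/min.
After stage 1: water left = (1−0.565)×148.14 = 64.443; stream total = 113.3 kg/min.
After stage 2: water left = (1−0.606)×64.443 = 25.39; final concentrate = 74.246 kg/min.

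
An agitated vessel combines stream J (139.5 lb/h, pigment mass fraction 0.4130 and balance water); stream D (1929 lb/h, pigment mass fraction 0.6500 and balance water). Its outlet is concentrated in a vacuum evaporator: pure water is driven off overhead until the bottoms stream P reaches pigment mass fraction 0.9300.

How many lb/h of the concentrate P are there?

1410 lb/h

pigment entering = 139.5×0.413 + 1929×0.650 = 1311.5 lb/h.
All pigment reports to P, so P = 1311.5/0.930 = 1410.2 lb/h.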